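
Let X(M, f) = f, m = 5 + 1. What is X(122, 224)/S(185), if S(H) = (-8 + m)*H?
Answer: -112/185 ≈ -0.60541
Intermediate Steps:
m = 6
S(H) = -2*H (S(H) = (-8 + 6)*H = -2*H)
X(122, 224)/S(185) = 224/((-2*185)) = 224/(-370) = 224*(-1/370) = -112/185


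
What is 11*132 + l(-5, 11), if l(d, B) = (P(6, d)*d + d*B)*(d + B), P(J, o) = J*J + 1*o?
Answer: 192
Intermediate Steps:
P(J, o) = o + J² (P(J, o) = J² + o = o + J²)
l(d, B) = (B + d)*(B*d + d*(36 + d)) (l(d, B) = ((d + 6²)*d + d*B)*(d + B) = ((d + 36)*d + B*d)*(B + d) = ((36 + d)*d + B*d)*(B + d) = (d*(36 + d) + B*d)*(B + d) = (B*d + d*(36 + d))*(B + d) = (B + d)*(B*d + d*(36 + d)))
11*132 + l(-5, 11) = 11*132 - 5*(11² + 11*(-5) + 11*(36 - 5) - 5*(36 - 5)) = 1452 - 5*(121 - 55 + 11*31 - 5*31) = 1452 - 5*(121 - 55 + 341 - 155) = 1452 - 5*252 = 1452 - 1260 = 192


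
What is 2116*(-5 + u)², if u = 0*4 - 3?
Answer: 135424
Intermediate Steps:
u = -3 (u = 0 - 3 = -3)
2116*(-5 + u)² = 2116*(-5 - 3)² = 2116*(-8)² = 2116*64 = 135424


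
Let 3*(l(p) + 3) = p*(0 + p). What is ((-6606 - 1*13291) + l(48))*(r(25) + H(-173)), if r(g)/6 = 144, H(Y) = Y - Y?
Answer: -16530048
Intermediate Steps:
l(p) = -3 + p²/3 (l(p) = -3 + (p*(0 + p))/3 = -3 + (p*p)/3 = -3 + p²/3)
H(Y) = 0
r(g) = 864 (r(g) = 6*144 = 864)
((-6606 - 1*13291) + l(48))*(r(25) + H(-173)) = ((-6606 - 1*13291) + (-3 + (⅓)*48²))*(864 + 0) = ((-6606 - 13291) + (-3 + (⅓)*2304))*864 = (-19897 + (-3 + 768))*864 = (-19897 + 765)*864 = -19132*864 = -16530048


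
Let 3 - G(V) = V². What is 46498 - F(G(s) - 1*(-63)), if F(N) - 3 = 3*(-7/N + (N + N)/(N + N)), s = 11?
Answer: 2557039/55 ≈ 46492.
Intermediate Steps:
G(V) = 3 - V²
F(N) = 6 - 21/N (F(N) = 3 + 3*(-7/N + (N + N)/(N + N)) = 3 + 3*(-7/N + (2*N)/((2*N))) = 3 + 3*(-7/N + (2*N)*(1/(2*N))) = 3 + 3*(-7/N + 1) = 3 + 3*(1 - 7/N) = 3 + (3 - 21/N) = 6 - 21/N)
46498 - F(G(s) - 1*(-63)) = 46498 - (6 - 21/((3 - 1*11²) - 1*(-63))) = 46498 - (6 - 21/((3 - 1*121) + 63)) = 46498 - (6 - 21/((3 - 121) + 63)) = 46498 - (6 - 21/(-118 + 63)) = 46498 - (6 - 21/(-55)) = 46498 - (6 - 21*(-1/55)) = 46498 - (6 + 21/55) = 46498 - 1*351/55 = 46498 - 351/55 = 2557039/55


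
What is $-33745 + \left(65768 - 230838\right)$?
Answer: $-198815$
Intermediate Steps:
$-33745 + \left(65768 - 230838\right) = -33745 - 165070 = -198815$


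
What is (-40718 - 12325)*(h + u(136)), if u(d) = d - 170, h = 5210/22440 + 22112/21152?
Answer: 858176879951/494428 ≈ 1.7357e+6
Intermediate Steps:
h = 1894985/1483284 (h = 5210*(1/22440) + 22112*(1/21152) = 521/2244 + 691/661 = 1894985/1483284 ≈ 1.2776)
u(d) = -170 + d
(-40718 - 12325)*(h + u(136)) = (-40718 - 12325)*(1894985/1483284 + (-170 + 136)) = -53043*(1894985/1483284 - 34) = -53043*(-48536671/1483284) = 858176879951/494428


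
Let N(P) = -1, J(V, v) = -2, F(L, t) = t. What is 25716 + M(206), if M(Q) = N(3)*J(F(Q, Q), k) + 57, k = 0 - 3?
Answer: 25775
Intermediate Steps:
k = -3
M(Q) = 59 (M(Q) = -1*(-2) + 57 = 2 + 57 = 59)
25716 + M(206) = 25716 + 59 = 25775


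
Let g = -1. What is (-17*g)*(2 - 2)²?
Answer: 0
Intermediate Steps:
(-17*g)*(2 - 2)² = (-17*(-1))*(2 - 2)² = 17*0² = 17*0 = 0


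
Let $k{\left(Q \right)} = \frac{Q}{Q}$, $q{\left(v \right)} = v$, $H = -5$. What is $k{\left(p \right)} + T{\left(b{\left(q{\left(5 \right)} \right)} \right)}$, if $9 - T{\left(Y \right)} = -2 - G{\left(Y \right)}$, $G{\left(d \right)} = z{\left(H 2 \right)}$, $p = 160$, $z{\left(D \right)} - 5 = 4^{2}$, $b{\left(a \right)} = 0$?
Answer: $33$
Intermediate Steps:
$z{\left(D \right)} = 21$ ($z{\left(D \right)} = 5 + 4^{2} = 5 + 16 = 21$)
$G{\left(d \right)} = 21$
$k{\left(Q \right)} = 1$
$T{\left(Y \right)} = 32$ ($T{\left(Y \right)} = 9 - \left(-2 - 21\right) = 9 - -23 = 9 + 23 = 32$)
$k{\left(p \right)} + T{\left(b{\left(q{\left(5 \right)} \right)} \right)} = 1 + 32 = 33$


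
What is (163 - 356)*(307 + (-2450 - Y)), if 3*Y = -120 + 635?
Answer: 1340192/3 ≈ 4.4673e+5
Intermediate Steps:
Y = 515/3 (Y = (-120 + 635)/3 = (1/3)*515 = 515/3 ≈ 171.67)
(163 - 356)*(307 + (-2450 - Y)) = (163 - 356)*(307 + (-2450 - 1*515/3)) = -193*(307 + (-2450 - 515/3)) = -193*(307 - 7865/3) = -193*(-6944/3) = 1340192/3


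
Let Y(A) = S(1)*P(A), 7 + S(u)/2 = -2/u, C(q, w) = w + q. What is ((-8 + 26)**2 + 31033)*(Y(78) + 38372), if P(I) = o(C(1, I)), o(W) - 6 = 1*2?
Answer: 1198715396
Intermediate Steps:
C(q, w) = q + w
o(W) = 8 (o(W) = 6 + 1*2 = 6 + 2 = 8)
P(I) = 8
S(u) = -14 - 4/u (S(u) = -14 + 2*(-2/u) = -14 - 4/u)
Y(A) = -144 (Y(A) = (-14 - 4/1)*8 = (-14 - 4*1)*8 = (-14 - 4)*8 = -18*8 = -144)
((-8 + 26)**2 + 31033)*(Y(78) + 38372) = ((-8 + 26)**2 + 31033)*(-144 + 38372) = (18**2 + 31033)*38228 = (324 + 31033)*38228 = 31357*38228 = 1198715396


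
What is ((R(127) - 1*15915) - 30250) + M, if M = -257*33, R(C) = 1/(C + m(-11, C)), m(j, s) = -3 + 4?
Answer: -6994687/128 ≈ -54646.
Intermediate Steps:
m(j, s) = 1
R(C) = 1/(1 + C) (R(C) = 1/(C + 1) = 1/(1 + C))
M = -8481
((R(127) - 1*15915) - 30250) + M = ((1/(1 + 127) - 1*15915) - 30250) - 8481 = ((1/128 - 15915) - 30250) - 8481 = (-2037119/128 - 30250) - 8481 = -5909119/128 - 8481 = -6994687/128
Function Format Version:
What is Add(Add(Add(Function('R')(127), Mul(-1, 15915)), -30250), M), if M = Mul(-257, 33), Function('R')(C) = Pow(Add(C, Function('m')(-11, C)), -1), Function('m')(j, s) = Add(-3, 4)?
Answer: Rational(-6994687, 128) ≈ -54646.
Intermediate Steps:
Function('m')(j, s) = 1
Function('R')(C) = Pow(Add(1, C), -1) (Function('R')(C) = Pow(Add(C, 1), -1) = Pow(Add(1, C), -1))
M = -8481
Add(Add(Add(Function('R')(127), Mul(-1, 15915)), -30250), M) = Add(Add(Add(Pow(Add(1, 127), -1), Mul(-1, 15915)), -30250), -8481) = Add(Add(Add(Pow(128, -1), -15915), -30250), -8481) = Add(Add(Add(Rational(1, 128), -15915), -30250), -8481) = Add(Add(Rational(-2037119, 128), -30250), -8481) = Add(Rational(-5909119, 128), -8481) = Rational(-6994687, 128)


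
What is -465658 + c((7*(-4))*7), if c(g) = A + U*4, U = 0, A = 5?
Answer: -465653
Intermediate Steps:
c(g) = 5 (c(g) = 5 + 0*4 = 5 + 0 = 5)
-465658 + c((7*(-4))*7) = -465658 + 5 = -465653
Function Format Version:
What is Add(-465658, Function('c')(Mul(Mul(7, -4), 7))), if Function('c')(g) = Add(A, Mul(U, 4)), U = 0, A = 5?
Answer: -465653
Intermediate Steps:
Function('c')(g) = 5 (Function('c')(g) = Add(5, Mul(0, 4)) = Add(5, 0) = 5)
Add(-465658, Function('c')(Mul(Mul(7, -4), 7))) = Add(-465658, 5) = -465653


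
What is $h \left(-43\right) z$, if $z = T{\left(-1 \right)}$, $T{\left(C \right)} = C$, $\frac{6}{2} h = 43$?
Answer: $\frac{1849}{3} \approx 616.33$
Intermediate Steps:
$h = \frac{43}{3}$ ($h = \frac{1}{3} \cdot 43 = \frac{43}{3} \approx 14.333$)
$z = -1$
$h \left(-43\right) z = \frac{43}{3} \left(-43\right) \left(-1\right) = \left(- \frac{1849}{3}\right) \left(-1\right) = \frac{1849}{3}$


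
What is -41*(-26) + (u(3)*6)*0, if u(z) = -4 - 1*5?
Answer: 1066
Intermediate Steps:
u(z) = -9 (u(z) = -4 - 5 = -9)
-41*(-26) + (u(3)*6)*0 = -41*(-26) - 9*6*0 = 1066 - 54*0 = 1066 + 0 = 1066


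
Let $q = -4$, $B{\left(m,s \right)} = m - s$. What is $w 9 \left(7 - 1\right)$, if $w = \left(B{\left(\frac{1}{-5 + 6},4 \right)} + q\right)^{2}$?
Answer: $2646$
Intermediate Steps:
$w = 49$ ($w = \left(\left(\frac{1}{-5 + 6} - 4\right) - 4\right)^{2} = \left(\left(1^{-1} - 4\right) - 4\right)^{2} = \left(\left(1 - 4\right) - 4\right)^{2} = \left(-3 - 4\right)^{2} = \left(-7\right)^{2} = 49$)
$w 9 \left(7 - 1\right) = 49 \cdot 9 \left(7 - 1\right) = 441 \left(7 - 1\right) = 441 \cdot 6 = 2646$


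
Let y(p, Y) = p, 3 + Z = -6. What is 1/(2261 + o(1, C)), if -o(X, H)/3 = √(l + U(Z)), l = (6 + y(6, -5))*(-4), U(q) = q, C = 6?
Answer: 119/269086 + 3*I*√57/5112634 ≈ 0.00044224 + 4.4301e-6*I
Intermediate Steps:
Z = -9 (Z = -3 - 6 = -9)
l = -48 (l = (6 + 6)*(-4) = 12*(-4) = -48)
o(X, H) = -3*I*√57 (o(X, H) = -3*√(-48 - 9) = -3*I*√57)
1/(2261 + o(1, C)) = 1/(2261 - 3*I*√57)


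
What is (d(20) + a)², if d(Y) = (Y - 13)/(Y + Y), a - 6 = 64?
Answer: 7879249/1600 ≈ 4924.5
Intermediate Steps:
a = 70 (a = 6 + 64 = 70)
d(Y) = (-13 + Y)/(2*Y) (d(Y) = (-13 + Y)/((2*Y)) = (-13 + Y)*(1/(2*Y)) = (-13 + Y)/(2*Y))
(d(20) + a)² = ((½)*(-13 + 20)/20 + 70)² = ((½)*(1/20)*7 + 70)² = (7/40 + 70)² = (2807/40)² = 7879249/1600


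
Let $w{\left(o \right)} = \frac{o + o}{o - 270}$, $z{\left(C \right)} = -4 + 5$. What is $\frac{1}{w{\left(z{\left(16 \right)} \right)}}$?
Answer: $- \frac{269}{2} \approx -134.5$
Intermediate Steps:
$z{\left(C \right)} = 1$
$w{\left(o \right)} = \frac{2 o}{-270 + o}$
$\frac{1}{w{\left(z{\left(16 \right)} \right)}} = \frac{1}{2 \cdot 1 \frac{1}{-270 + 1}} = \frac{1}{2 \cdot 1 \frac{1}{-269}} = \frac{1}{2 \cdot 1 \left(- \frac{1}{269}\right)} = \frac{1}{- \frac{2}{269}} = - \frac{269}{2}$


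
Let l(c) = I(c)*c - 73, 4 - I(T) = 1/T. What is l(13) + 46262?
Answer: 46240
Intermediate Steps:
I(T) = 4 - 1/T
l(c) = -73 + c*(4 - 1/c) (l(c) = (4 - 1/c)*c - 73 = c*(4 - 1/c) - 73 = -73 + c*(4 - 1/c))
l(13) + 46262 = (-74 + 4*13) + 46262 = (-74 + 52) + 46262 = -22 + 46262 = 46240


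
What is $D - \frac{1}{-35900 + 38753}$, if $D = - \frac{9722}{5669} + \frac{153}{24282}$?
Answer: $- \frac{74574407261}{43636526586} \approx -1.709$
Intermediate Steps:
$D = - \frac{26133583}{15294962}$ ($D = \left(-9722\right) \frac{1}{5669} + 153 \cdot \frac{1}{24282} = - \frac{9722}{5669} + \frac{17}{2698} = - \frac{26133583}{15294962} \approx -1.7086$)
$D - \frac{1}{-35900 + 38753} = - \frac{26133583}{15294962} - \frac{1}{-35900 + 38753} = - \frac{26133583}{15294962} - \frac{1}{2853} = - \frac{74574407261}{43636526586}$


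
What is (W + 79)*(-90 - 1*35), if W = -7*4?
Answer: -6375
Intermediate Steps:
W = -28
(W + 79)*(-90 - 1*35) = (-28 + 79)*(-90 - 1*35) = 51*(-90 - 35) = 51*(-125) = -6375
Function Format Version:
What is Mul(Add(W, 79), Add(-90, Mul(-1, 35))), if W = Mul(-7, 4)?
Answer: -6375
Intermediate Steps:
W = -28
Mul(Add(W, 79), Add(-90, Mul(-1, 35))) = Mul(Add(-28, 79), Add(-90, Mul(-1, 35))) = Mul(51, Add(-90, -35)) = Mul(51, -125) = -6375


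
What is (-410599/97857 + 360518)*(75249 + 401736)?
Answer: 5609152698996365/32619 ≈ 1.7196e+11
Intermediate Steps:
(-410599/97857 + 360518)*(75249 + 401736) = (-410599*1/97857 + 360518)*476985 = (-410599/97857 + 360518)*476985 = (35278799327/97857)*476985 = 5609152698996365/32619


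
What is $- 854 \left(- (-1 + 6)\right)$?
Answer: $4270$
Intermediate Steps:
$- 854 \left(- (-1 + 6)\right) = - 854 \left(\left(-1\right) 5\right) = \left(-854\right) \left(-5\right) = 4270$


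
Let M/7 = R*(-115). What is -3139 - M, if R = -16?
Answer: -16019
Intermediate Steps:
M = 12880 (M = 7*(-16*(-115)) = 7*1840 = 12880)
-3139 - M = -3139 - 1*12880 = -3139 - 12880 = -16019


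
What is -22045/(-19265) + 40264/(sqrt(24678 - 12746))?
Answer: 4409/3853 + 20132*sqrt(2983)/2983 ≈ 369.75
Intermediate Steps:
-22045/(-19265) + 40264/(sqrt(24678 - 12746)) = -22045*(-1/19265) + 40264/(sqrt(11932)) = 4409/3853 + 40264/((2*sqrt(2983))) = 4409/3853 + 40264*(sqrt(2983)/5966) = 4409/3853 + 20132*sqrt(2983)/2983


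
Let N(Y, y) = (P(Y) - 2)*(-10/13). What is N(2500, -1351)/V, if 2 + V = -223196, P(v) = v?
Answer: 12490/1450787 ≈ 0.0086091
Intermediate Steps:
V = -223198 (V = -2 - 223196 = -223198)
N(Y, y) = 20/13 - 10*Y/13 (N(Y, y) = (Y - 2)*(-10/13) = (-2 + Y)*(-10*1/13) = (-2 + Y)*(-10/13) = 20/13 - 10*Y/13)
N(2500, -1351)/V = (20/13 - 10/13*2500)/(-223198) = (20/13 - 25000/13)*(-1/223198) = -24980/13*(-1/223198) = 12490/1450787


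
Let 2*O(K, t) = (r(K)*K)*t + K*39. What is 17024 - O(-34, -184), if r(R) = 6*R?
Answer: 655799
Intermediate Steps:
O(K, t) = 39*K/2 + 3*t*K**2 (O(K, t) = (((6*K)*K)*t + K*39)/2 = ((6*K**2)*t + 39*K)/2 = (6*t*K**2 + 39*K)/2 = (39*K + 6*t*K**2)/2 = 39*K/2 + 3*t*K**2)
17024 - O(-34, -184) = 17024 - 3*(-34)*(13 + 2*(-34)*(-184))/2 = 17024 - 3*(-34)*(13 + 12512)/2 = 17024 - 3*(-34)*12525/2 = 17024 - 1*(-638775) = 17024 + 638775 = 655799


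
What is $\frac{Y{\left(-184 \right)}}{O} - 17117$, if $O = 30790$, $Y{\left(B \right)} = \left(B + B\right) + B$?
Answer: $- \frac{263516491}{15395} \approx -17117.0$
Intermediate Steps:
$Y{\left(B \right)} = 3 B$ ($Y{\left(B \right)} = 2 B + B = 3 B$)
$\frac{Y{\left(-184 \right)}}{O} - 17117 = \frac{3 \left(-184\right)}{30790} - 17117 = \left(-552\right) \frac{1}{30790} - 17117 = - \frac{276}{15395} - 17117 = - \frac{263516491}{15395}$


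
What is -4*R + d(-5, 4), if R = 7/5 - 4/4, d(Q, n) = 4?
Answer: 12/5 ≈ 2.4000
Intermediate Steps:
R = ⅖ (R = 7*(⅕) - 4*¼ = 7/5 - 1 = ⅖ ≈ 0.40000)
-4*R + d(-5, 4) = -4*⅖ + 4 = -8/5 + 4 = 12/5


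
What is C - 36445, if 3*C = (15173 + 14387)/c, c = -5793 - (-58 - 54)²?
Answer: -2004905455/55011 ≈ -36446.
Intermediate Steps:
c = -18337 (c = -5793 - 1*(-112)² = -5793 - 1*12544 = -5793 - 12544 = -18337)
C = -29560/55011 (C = ((15173 + 14387)/(-18337))/3 = (29560*(-1/18337))/3 = (⅓)*(-29560/18337) = -29560/55011 ≈ -0.53735)
C - 36445 = -29560/55011 - 36445 = -2004905455/55011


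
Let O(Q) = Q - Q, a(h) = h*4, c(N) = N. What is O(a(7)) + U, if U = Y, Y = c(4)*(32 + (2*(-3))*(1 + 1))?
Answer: 80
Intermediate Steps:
a(h) = 4*h
O(Q) = 0
Y = 80 (Y = 4*(32 + (2*(-3))*(1 + 1)) = 4*(32 - 6*2) = 4*(32 - 12) = 4*20 = 80)
U = 80
O(a(7)) + U = 0 + 80 = 80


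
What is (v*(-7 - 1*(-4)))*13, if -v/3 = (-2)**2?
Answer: 468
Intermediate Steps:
v = -12 (v = -3*(-2)**2 = -3*4 = -12)
(v*(-7 - 1*(-4)))*13 = -12*(-7 - 1*(-4))*13 = -12*(-7 + 4)*13 = -12*(-3)*13 = 36*13 = 468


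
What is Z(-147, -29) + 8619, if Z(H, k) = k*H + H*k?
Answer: 17145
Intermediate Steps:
Z(H, k) = 2*H*k (Z(H, k) = H*k + H*k = 2*H*k)
Z(-147, -29) + 8619 = 2*(-147)*(-29) + 8619 = 8526 + 8619 = 17145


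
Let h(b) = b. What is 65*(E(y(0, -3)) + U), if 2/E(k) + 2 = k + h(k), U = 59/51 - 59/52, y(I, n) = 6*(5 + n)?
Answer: 16505/2244 ≈ 7.3552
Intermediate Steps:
y(I, n) = 30 + 6*n
U = 59/2652 (U = 59*(1/51) - 59*1/52 = 59/51 - 59/52 = 59/2652 ≈ 0.022247)
E(k) = 2/(-2 + 2*k) (E(k) = 2/(-2 + (k + k)) = 2/(-2 + 2*k))
65*(E(y(0, -3)) + U) = 65*(1/(-1 + (30 + 6*(-3))) + 59/2652) = 65*(1/(-1 + (30 - 18)) + 59/2652) = 65*(1/(-1 + 12) + 59/2652) = 65*(1/11 + 59/2652) = 65*(3301/29172) = 16505/2244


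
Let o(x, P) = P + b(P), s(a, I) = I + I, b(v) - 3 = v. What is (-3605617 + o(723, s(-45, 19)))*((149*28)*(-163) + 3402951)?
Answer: -9817573503270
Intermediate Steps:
b(v) = 3 + v
s(a, I) = 2*I
o(x, P) = 3 + 2*P (o(x, P) = P + (3 + P) = 3 + 2*P)
(-3605617 + o(723, s(-45, 19)))*((149*28)*(-163) + 3402951) = (-3605617 + (3 + 2*(2*19)))*((149*28)*(-163) + 3402951) = (-3605617 + (3 + 2*38))*(4172*(-163) + 3402951) = (-3605617 + (3 + 76))*(-680036 + 3402951) = (-3605617 + 79)*2722915 = -3605538*2722915 = -9817573503270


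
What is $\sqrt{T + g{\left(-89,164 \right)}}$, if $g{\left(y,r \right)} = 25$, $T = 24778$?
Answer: $\sqrt{24803} \approx 157.49$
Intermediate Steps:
$\sqrt{T + g{\left(-89,164 \right)}} = \sqrt{24778 + 25} = \sqrt{24803}$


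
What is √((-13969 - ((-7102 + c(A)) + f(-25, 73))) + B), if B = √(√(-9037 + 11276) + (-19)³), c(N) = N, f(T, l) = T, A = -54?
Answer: √(-6788 + √(-6859 + √2239)) ≈ 0.5009 + 82.391*I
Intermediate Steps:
B = √(-6859 + √2239) (B = √(√2239 - 6859) = √(-6859 + √2239) ≈ 82.533*I)
√((-13969 - ((-7102 + c(A)) + f(-25, 73))) + B) = √((-13969 - ((-7102 - 54) - 25)) + √(-6859 + √2239)) = √((-13969 - (-7156 - 25)) + √(-6859 + √2239)) = √((-13969 - 1*(-7181)) + √(-6859 + √2239)) = √((-13969 + 7181) + √(-6859 + √2239)) = √(-6788 + √(-6859 + √2239))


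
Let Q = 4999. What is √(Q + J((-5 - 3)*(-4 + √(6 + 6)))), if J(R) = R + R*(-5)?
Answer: √(4871 + 64*√3) ≈ 70.582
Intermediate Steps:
J(R) = -4*R (J(R) = R - 5*R = -4*R)
√(Q + J((-5 - 3)*(-4 + √(6 + 6)))) = √(4999 - 4*(-5 - 3)*(-4 + √(6 + 6))) = √(4999 - (-32)*(-4 + √12)) = √(4999 - (-32)*(-4 + 2*√3)) = √(4999 - 4*(32 - 16*√3)) = √(4999 + (-128 + 64*√3)) = √(4871 + 64*√3)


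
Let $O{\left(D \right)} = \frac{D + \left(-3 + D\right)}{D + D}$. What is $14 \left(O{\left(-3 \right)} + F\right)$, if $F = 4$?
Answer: $77$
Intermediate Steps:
$O{\left(D \right)} = \frac{-3 + 2 D}{2 D}$
$14 \left(O{\left(-3 \right)} + F\right) = 14 \left(\frac{- \frac{3}{2} - 3}{-3} + 4\right) = 14 \left(\left(- \frac{1}{3}\right) \left(- \frac{9}{2}\right) + 4\right) = 14 \left(\frac{3}{2} + 4\right) = 14 \cdot \frac{11}{2} = 77$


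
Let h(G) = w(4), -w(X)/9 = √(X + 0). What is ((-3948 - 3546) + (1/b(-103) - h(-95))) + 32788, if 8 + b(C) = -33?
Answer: 1037791/41 ≈ 25312.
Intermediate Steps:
w(X) = -9*√X (w(X) = -9*√(X + 0) = -9*√X)
h(G) = -18 (h(G) = -9*√4 = -9*2 = -18)
b(C) = -41 (b(C) = -8 - 33 = -41)
((-3948 - 3546) + (1/b(-103) - h(-95))) + 32788 = ((-3948 - 3546) + (1/(-41) - 1*(-18))) + 32788 = (-7494 + (-1/41 + 18)) + 32788 = (-7494 + 737/41) + 32788 = -306517/41 + 32788 = 1037791/41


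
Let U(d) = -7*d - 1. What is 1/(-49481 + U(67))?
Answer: -1/49951 ≈ -2.0020e-5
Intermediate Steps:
U(d) = -1 - 7*d
1/(-49481 + U(67)) = 1/(-49481 + (-1 - 7*67)) = 1/(-49481 + (-1 - 469)) = 1/(-49481 - 470) = 1/(-49951) = -1/49951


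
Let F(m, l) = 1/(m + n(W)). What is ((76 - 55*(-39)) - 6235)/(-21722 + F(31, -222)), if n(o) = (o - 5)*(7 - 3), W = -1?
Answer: 28098/152053 ≈ 0.18479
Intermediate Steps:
n(o) = -20 + 4*o (n(o) = (-5 + o)*4 = -20 + 4*o)
F(m, l) = 1/(-24 + m) (F(m, l) = 1/(m + (-20 + 4*(-1))) = 1/(m + (-20 - 4)) = 1/(m - 24) = 1/(-24 + m))
((76 - 55*(-39)) - 6235)/(-21722 + F(31, -222)) = ((76 - 55*(-39)) - 6235)/(-21722 + 1/(-24 + 31)) = ((76 + 2145) - 6235)/(-21722 + 1/7) = (2221 - 6235)/(-21722 + ⅐) = -4014/(-152053/7) = -4014*(-7/152053) = 28098/152053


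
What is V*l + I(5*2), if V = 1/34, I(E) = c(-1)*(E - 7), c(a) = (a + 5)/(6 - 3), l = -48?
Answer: 44/17 ≈ 2.5882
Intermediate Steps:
c(a) = 5/3 + a/3 (c(a) = (5 + a)/3 = (5 + a)*(⅓) = 5/3 + a/3)
I(E) = -28/3 + 4*E/3 (I(E) = (5/3 + (⅓)*(-1))*(E - 7) = (5/3 - ⅓)*(-7 + E) = 4*(-7 + E)/3 = -28/3 + 4*E/3)
V = 1/34 ≈ 0.029412
V*l + I(5*2) = (1/34)*(-48) + (-28/3 + 4*(5*2)/3) = -24/17 + (-28/3 + (4/3)*10) = -24/17 + (-28/3 + 40/3) = -24/17 + 4 = 44/17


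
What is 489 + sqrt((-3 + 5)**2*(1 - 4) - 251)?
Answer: 489 + I*sqrt(263) ≈ 489.0 + 16.217*I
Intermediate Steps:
489 + sqrt((-3 + 5)**2*(1 - 4) - 251) = 489 + sqrt(2**2*(-3) - 251) = 489 + sqrt(4*(-3) - 251) = 489 + sqrt(-12 - 251) = 489 + sqrt(-263) = 489 + I*sqrt(263)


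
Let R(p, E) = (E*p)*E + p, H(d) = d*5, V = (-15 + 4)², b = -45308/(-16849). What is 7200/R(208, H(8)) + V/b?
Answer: 42452455277/942995404 ≈ 45.019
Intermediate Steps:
b = 45308/16849 (b = -45308*(-1/16849) = 45308/16849 ≈ 2.6891)
V = 121 (V = (-11)² = 121)
H(d) = 5*d
R(p, E) = p + p*E² (R(p, E) = p*E² + p = p + p*E²)
7200/R(208, H(8)) + V/b = 7200/((208*(1 + (5*8)²))) + 121/(45308/16849) = 7200/((208*(1 + 40²))) + 121*(16849/45308) = 7200/((208*(1 + 1600))) + 2038729/45308 = 7200/((208*1601)) + 2038729/45308 = 7200/333008 + 2038729/45308 = 7200*(1/333008) + 2038729/45308 = 450/20813 + 2038729/45308 = 42452455277/942995404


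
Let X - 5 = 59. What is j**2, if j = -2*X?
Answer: 16384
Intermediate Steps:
X = 64 (X = 5 + 59 = 64)
j = -128 (j = -2*64 = -128)
j**2 = (-128)**2 = 16384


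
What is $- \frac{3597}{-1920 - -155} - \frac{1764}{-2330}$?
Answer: $\frac{1149447}{411245} \approx 2.795$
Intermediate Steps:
$- \frac{3597}{-1920 - -155} - \frac{1764}{-2330} = - \frac{3597}{-1920 + 155} - - \frac{882}{1165} = - \frac{3597}{-1765} + \frac{882}{1165} = \left(-3597\right) \left(- \frac{1}{1765}\right) + \frac{882}{1165} = \frac{3597}{1765} + \frac{882}{1165} = \frac{1149447}{411245}$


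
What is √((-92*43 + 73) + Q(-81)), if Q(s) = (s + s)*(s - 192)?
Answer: √40343 ≈ 200.86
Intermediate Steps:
Q(s) = 2*s*(-192 + s) (Q(s) = (2*s)*(-192 + s) = 2*s*(-192 + s))
√((-92*43 + 73) + Q(-81)) = √((-92*43 + 73) + 2*(-81)*(-192 - 81)) = √((-3956 + 73) + 2*(-81)*(-273)) = √(-3883 + 44226) = √40343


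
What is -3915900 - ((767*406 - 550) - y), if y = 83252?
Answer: -4143500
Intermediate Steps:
-3915900 - ((767*406 - 550) - y) = -3915900 - ((767*406 - 550) - 1*83252) = -3915900 - ((311402 - 550) - 83252) = -3915900 - (310852 - 83252) = -3915900 - 1*227600 = -3915900 - 227600 = -4143500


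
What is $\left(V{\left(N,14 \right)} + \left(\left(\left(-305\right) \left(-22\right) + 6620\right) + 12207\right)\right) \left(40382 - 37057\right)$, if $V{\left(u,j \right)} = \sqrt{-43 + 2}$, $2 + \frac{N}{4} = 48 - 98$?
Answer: $84910525 + 3325 i \sqrt{41} \approx 8.491 \cdot 10^{7} + 21290.0 i$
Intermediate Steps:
$N = -208$ ($N = -8 + 4 \left(48 - 98\right) = -8 + 4 \left(-50\right) = -8 - 200 = -208$)
$V{\left(u,j \right)} = i \sqrt{41}$ ($V{\left(u,j \right)} = \sqrt{-41} = i \sqrt{41}$)
$\left(V{\left(N,14 \right)} + \left(\left(\left(-305\right) \left(-22\right) + 6620\right) + 12207\right)\right) \left(40382 - 37057\right) = \left(i \sqrt{41} + \left(\left(\left(-305\right) \left(-22\right) + 6620\right) + 12207\right)\right) \left(40382 - 37057\right) = \left(i \sqrt{41} + \left(\left(6710 + 6620\right) + 12207\right)\right) 3325 = \left(i \sqrt{41} + \left(13330 + 12207\right)\right) 3325 = \left(i \sqrt{41} + 25537\right) 3325 = \left(25537 + i \sqrt{41}\right) 3325 = 84910525 + 3325 i \sqrt{41}$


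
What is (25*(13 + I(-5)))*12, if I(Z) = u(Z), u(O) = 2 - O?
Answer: 6000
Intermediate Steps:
I(Z) = 2 - Z
(25*(13 + I(-5)))*12 = (25*(13 + (2 - 1*(-5))))*12 = (25*(13 + (2 + 5)))*12 = (25*(13 + 7))*12 = (25*20)*12 = 500*12 = 6000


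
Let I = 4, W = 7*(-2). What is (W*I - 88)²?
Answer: 20736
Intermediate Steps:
W = -14
(W*I - 88)² = (-14*4 - 88)² = (-56 - 88)² = (-144)² = 20736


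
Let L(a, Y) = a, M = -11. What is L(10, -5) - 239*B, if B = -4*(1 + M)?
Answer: -9550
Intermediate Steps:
B = 40 (B = -4*(1 - 11) = -4*(-10) = 40)
L(10, -5) - 239*B = 10 - 239*40 = 10 - 9560 = -9550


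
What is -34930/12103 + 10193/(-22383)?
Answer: -129314867/38700207 ≈ -3.3414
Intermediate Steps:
-34930/12103 + 10193/(-22383) = -34930*1/12103 + 10193*(-1/22383) = -4990/1729 - 10193/22383 = -129314867/38700207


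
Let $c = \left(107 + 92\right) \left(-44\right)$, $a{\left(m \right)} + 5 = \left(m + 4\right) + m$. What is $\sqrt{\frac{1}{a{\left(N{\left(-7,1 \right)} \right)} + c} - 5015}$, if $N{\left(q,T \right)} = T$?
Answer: $\frac{i \sqrt{384399884130}}{8755} \approx 70.817 i$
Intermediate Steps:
$a{\left(m \right)} = -1 + 2 m$ ($a{\left(m \right)} = -5 + \left(\left(m + 4\right) + m\right) = -5 + \left(\left(4 + m\right) + m\right) = -5 + \left(4 + 2 m\right) = -1 + 2 m$)
$c = -8756$ ($c = 199 \left(-44\right) = -8756$)
$\sqrt{\frac{1}{a{\left(N{\left(-7,1 \right)} \right)} + c} - 5015} = \sqrt{\frac{1}{\left(-1 + 2 \cdot 1\right) - 8756} - 5015} = \sqrt{\frac{1}{\left(-1 + 2\right) - 8756} - 5015} = \sqrt{\frac{1}{1 - 8756} - 5015} = \sqrt{\frac{1}{-8755} - 5015} = \sqrt{- \frac{1}{8755} - 5015} = \sqrt{- \frac{43906326}{8755}} = \frac{i \sqrt{384399884130}}{8755}$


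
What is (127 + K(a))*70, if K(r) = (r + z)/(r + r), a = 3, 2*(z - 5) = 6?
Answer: 27055/3 ≈ 9018.3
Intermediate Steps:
z = 8 (z = 5 + (½)*6 = 5 + 3 = 8)
K(r) = (8 + r)/(2*r) (K(r) = (r + 8)/(r + r) = (8 + r)/((2*r)) = (8 + r)*(1/(2*r)) = (8 + r)/(2*r))
(127 + K(a))*70 = (127 + (½)*(8 + 3)/3)*70 = (127 + (½)*(⅓)*11)*70 = (127 + 11/6)*70 = (773/6)*70 = 27055/3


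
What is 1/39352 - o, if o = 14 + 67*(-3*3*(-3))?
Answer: -71738695/39352 ≈ -1823.0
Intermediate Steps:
o = 1823 (o = 14 + 67*(-9*(-3)) = 14 + 67*27 = 14 + 1809 = 1823)
1/39352 - o = 1/39352 - 1*1823 = 1/39352 - 1823 = -71738695/39352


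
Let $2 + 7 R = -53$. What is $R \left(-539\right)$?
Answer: $4235$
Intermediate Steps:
$R = - \frac{55}{7}$ ($R = - \frac{2}{7} + \frac{1}{7} \left(-53\right) = - \frac{2}{7} - \frac{53}{7} = - \frac{55}{7} \approx -7.8571$)
$R \left(-539\right) = \left(- \frac{55}{7}\right) \left(-539\right) = 4235$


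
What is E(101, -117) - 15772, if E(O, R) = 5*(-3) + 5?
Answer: -15782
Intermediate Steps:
E(O, R) = -10 (E(O, R) = -15 + 5 = -10)
E(101, -117) - 15772 = -10 - 15772 = -15782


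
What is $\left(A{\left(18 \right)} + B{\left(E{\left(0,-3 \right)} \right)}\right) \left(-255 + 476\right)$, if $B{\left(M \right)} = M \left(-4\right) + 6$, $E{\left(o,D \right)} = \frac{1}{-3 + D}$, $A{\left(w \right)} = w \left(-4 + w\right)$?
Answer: $\frac{171496}{3} \approx 57165.0$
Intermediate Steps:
$B{\left(M \right)} = 6 - 4 M$ ($B{\left(M \right)} = - 4 M + 6 = 6 - 4 M$)
$\left(A{\left(18 \right)} + B{\left(E{\left(0,-3 \right)} \right)}\right) \left(-255 + 476\right) = \left(18 \left(-4 + 18\right) + \left(6 - \frac{4}{-3 - 3}\right)\right) \left(-255 + 476\right) = \left(18 \cdot 14 + \left(6 - \frac{4}{-6}\right)\right) 221 = \left(252 + \left(6 - - \frac{2}{3}\right)\right) 221 = \left(252 + \left(6 + \frac{2}{3}\right)\right) 221 = \left(252 + \frac{20}{3}\right) 221 = \frac{776}{3} \cdot 221 = \frac{171496}{3}$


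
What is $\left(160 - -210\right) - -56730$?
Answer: $57100$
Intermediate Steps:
$\left(160 - -210\right) - -56730 = \left(160 + 210\right) + 56730 = 370 + 56730 = 57100$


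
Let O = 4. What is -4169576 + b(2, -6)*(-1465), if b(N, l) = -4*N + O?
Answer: -4163716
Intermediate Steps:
b(N, l) = 4 - 4*N (b(N, l) = -4*N + 4 = 4 - 4*N)
-4169576 + b(2, -6)*(-1465) = -4169576 + (4 - 4*2)*(-1465) = -4169576 + (4 - 8)*(-1465) = -4169576 - 4*(-1465) = -4169576 + 5860 = -4163716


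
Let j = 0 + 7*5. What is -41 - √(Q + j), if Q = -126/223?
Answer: -41 - √1712417/223 ≈ -46.868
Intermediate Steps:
Q = -126/223 (Q = -126*1/223 = -126/223 ≈ -0.56502)
j = 35 (j = 0 + 35 = 35)
-41 - √(Q + j) = -41 - √(-126/223 + 35) = -41 - √(7679/223) = -41 - √1712417/223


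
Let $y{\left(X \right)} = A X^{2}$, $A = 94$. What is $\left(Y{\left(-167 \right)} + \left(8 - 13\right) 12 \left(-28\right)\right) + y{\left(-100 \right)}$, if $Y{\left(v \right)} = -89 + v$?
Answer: $941424$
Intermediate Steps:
$y{\left(X \right)} = 94 X^{2}$
$\left(Y{\left(-167 \right)} + \left(8 - 13\right) 12 \left(-28\right)\right) + y{\left(-100 \right)} = \left(\left(-89 - 167\right) + \left(8 - 13\right) 12 \left(-28\right)\right) + 94 \left(-100\right)^{2} = \left(-256 + \left(8 - 13\right) 12 \left(-28\right)\right) + 94 \cdot 10000 = \left(-256 + \left(-5\right) 12 \left(-28\right)\right) + 940000 = \left(-256 - -1680\right) + 940000 = \left(-256 + 1680\right) + 940000 = 1424 + 940000 = 941424$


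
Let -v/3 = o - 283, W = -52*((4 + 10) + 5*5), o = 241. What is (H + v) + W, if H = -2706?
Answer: -4608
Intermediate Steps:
W = -2028 (W = -52*(14 + 25) = -52*39 = -2028)
v = 126 (v = -3*(241 - 283) = -3*(-42) = 126)
(H + v) + W = (-2706 + 126) - 2028 = -2580 - 2028 = -4608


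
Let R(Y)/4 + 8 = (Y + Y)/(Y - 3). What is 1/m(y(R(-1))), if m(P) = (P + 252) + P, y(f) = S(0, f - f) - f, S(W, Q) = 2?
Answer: 1/316 ≈ 0.0031646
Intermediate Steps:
R(Y) = -32 + 8*Y/(-3 + Y) (R(Y) = -32 + 4*((Y + Y)/(Y - 3)) = -32 + 4*((2*Y)/(-3 + Y)) = -32 + 4*(2*Y/(-3 + Y)) = -32 + 8*Y/(-3 + Y))
y(f) = 2 - f
m(P) = 252 + 2*P (m(P) = (252 + P) + P = 252 + 2*P)
1/m(y(R(-1))) = 1/(252 + 2*(2 - 24*(4 - 1*(-1))/(-3 - 1))) = 1/(252 + 2*(2 - 24*(4 + 1)/(-4))) = 1/(252 + 2*(2 - 24*(-1)*5/4)) = 1/(252 + 2*(2 - 1*(-30))) = 1/(252 + 2*(2 + 30)) = 1/(252 + 2*32) = 1/(252 + 64) = 1/316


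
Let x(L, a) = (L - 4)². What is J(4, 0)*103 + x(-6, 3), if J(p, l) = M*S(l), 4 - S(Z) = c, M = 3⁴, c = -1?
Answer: 41815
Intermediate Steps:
x(L, a) = (-4 + L)²
M = 81
S(Z) = 5 (S(Z) = 4 - 1*(-1) = 4 + 1 = 5)
J(p, l) = 405 (J(p, l) = 81*5 = 405)
J(4, 0)*103 + x(-6, 3) = 405*103 + (-4 - 6)² = 41715 + (-10)² = 41715 + 100 = 41815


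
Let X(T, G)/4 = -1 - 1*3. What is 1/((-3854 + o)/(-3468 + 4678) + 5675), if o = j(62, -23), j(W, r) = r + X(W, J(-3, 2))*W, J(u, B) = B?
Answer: 1210/6861881 ≈ 0.00017634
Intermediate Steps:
X(T, G) = -16 (X(T, G) = 4*(-1 - 1*3) = 4*(-1 - 3) = 4*(-4) = -16)
j(W, r) = r - 16*W
o = -1015 (o = -23 - 16*62 = -23 - 992 = -1015)
1/((-3854 + o)/(-3468 + 4678) + 5675) = 1/((-3854 - 1015)/(-3468 + 4678) + 5675) = 1/(-4869/1210 + 5675) = 1/(6861881/1210) = 1210/6861881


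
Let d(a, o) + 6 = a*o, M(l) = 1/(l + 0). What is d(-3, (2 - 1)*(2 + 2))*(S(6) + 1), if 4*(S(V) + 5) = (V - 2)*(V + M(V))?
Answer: -39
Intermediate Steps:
M(l) = 1/l
d(a, o) = -6 + a*o
S(V) = -5 + (-2 + V)*(V + 1/V)/4 (S(V) = -5 + ((V - 2)*(V + 1/V))/4 = -5 + ((-2 + V)*(V + 1/V))/4 = -5 + (-2 + V)*(V + 1/V)/4)
d(-3, (2 - 1)*(2 + 2))*(S(6) + 1) = (-6 - 3*(2 - 1)*(2 + 2))*((¼)*(-2 + 6*(-19 + 6² - 2*6))/6 + 1) = (-6 - 3*4)*((¼)*(⅙)*(-2 + 6*(-19 + 36 - 12)) + 1) = (-6 - 3*4)*((¼)*(⅙)*(-2 + 6*5) + 1) = (-6 - 12)*((¼)*(⅙)*(-2 + 30) + 1) = -18*((¼)*(⅙)*28 + 1) = -18*(7/6 + 1) = -18*13/6 = -39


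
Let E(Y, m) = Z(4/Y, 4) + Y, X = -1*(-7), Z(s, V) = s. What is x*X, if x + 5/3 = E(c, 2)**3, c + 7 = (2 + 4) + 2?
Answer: 2590/3 ≈ 863.33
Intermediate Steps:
c = 1 (c = -7 + ((2 + 4) + 2) = -7 + (6 + 2) = -7 + 8 = 1)
X = 7
E(Y, m) = Y + 4/Y (E(Y, m) = 4/Y + Y = Y + 4/Y)
x = 370/3 (x = -5/3 + (1 + 4/1)**3 = -5/3 + (1 + 4*1)**3 = -5/3 + (1 + 4)**3 = -5/3 + 5**3 = -5/3 + 125 = 370/3 ≈ 123.33)
x*X = (370/3)*7 = 2590/3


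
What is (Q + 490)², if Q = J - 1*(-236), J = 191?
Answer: 840889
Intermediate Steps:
Q = 427 (Q = 191 - 1*(-236) = 191 + 236 = 427)
(Q + 490)² = (427 + 490)² = 917² = 840889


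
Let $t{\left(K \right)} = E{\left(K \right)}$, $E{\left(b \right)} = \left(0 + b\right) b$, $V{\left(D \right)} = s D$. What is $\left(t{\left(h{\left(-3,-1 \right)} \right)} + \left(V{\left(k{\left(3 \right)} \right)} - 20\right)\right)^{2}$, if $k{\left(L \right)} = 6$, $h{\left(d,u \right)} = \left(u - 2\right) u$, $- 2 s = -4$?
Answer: $1$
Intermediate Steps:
$s = 2$ ($s = \left(- \frac{1}{2}\right) \left(-4\right) = 2$)
$h{\left(d,u \right)} = u \left(-2 + u\right)$ ($h{\left(d,u \right)} = \left(-2 + u\right) u = u \left(-2 + u\right)$)
$V{\left(D \right)} = 2 D$
$E{\left(b \right)} = b^{2}$ ($E{\left(b \right)} = b b = b^{2}$)
$t{\left(K \right)} = K^{2}$
$\left(t{\left(h{\left(-3,-1 \right)} \right)} + \left(V{\left(k{\left(3 \right)} \right)} - 20\right)\right)^{2} = \left(\left(- (-2 - 1)\right)^{2} + \left(2 \cdot 6 - 20\right)\right)^{2} = \left(\left(\left(-1\right) \left(-3\right)\right)^{2} + \left(12 - 20\right)\right)^{2} = \left(3^{2} - 8\right)^{2} = \left(9 - 8\right)^{2} = 1^{2} = 1$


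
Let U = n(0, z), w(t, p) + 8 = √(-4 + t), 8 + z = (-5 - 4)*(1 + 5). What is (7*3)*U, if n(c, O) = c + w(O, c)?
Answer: -168 + 21*I*√66 ≈ -168.0 + 170.6*I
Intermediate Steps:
z = -62 (z = -8 + (-5 - 4)*(1 + 5) = -8 - 9*6 = -8 - 54 = -62)
w(t, p) = -8 + √(-4 + t)
n(c, O) = -8 + c + √(-4 + O) (n(c, O) = c + (-8 + √(-4 + O)) = -8 + c + √(-4 + O))
U = -8 + I*√66 (U = -8 + 0 + √(-4 - 62) = -8 + 0 + √(-66) = -8 + 0 + I*√66 = -8 + I*√66 ≈ -8.0 + 8.124*I)
(7*3)*U = (7*3)*(-8 + I*√66) = 21*(-8 + I*√66) = -168 + 21*I*√66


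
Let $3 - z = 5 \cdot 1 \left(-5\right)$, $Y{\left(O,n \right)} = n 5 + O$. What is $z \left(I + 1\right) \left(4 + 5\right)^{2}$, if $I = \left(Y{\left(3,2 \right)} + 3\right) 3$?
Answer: $111132$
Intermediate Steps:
$Y{\left(O,n \right)} = O + 5 n$ ($Y{\left(O,n \right)} = 5 n + O = O + 5 n$)
$I = 48$ ($I = \left(\left(3 + 5 \cdot 2\right) + 3\right) 3 = \left(\left(3 + 10\right) + 3\right) 3 = \left(13 + 3\right) 3 = 16 \cdot 3 = 48$)
$z = 28$ ($z = 3 - 5 \cdot 1 \left(-5\right) = 3 - 5 \left(-5\right) = 3 - -25 = 3 + 25 = 28$)
$z \left(I + 1\right) \left(4 + 5\right)^{2} = 28 \left(48 + 1\right) \left(4 + 5\right)^{2} = 28 \cdot 49 \cdot 9^{2} = 28 \cdot 49 \cdot 81 = 28 \cdot 3969 = 111132$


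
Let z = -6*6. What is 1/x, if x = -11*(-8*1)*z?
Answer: -1/3168 ≈ -0.00031566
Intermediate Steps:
z = -36
x = -3168 (x = -11*(-8*1)*(-36) = -(-88)*(-36) = -11*288 = -3168)
1/x = 1/(-3168) = -1/3168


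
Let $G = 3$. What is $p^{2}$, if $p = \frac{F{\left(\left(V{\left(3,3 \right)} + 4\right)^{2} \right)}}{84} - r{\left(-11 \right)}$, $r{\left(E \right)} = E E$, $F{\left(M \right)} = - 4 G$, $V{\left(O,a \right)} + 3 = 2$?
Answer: $\frac{719104}{49} \approx 14676.0$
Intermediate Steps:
$V{\left(O,a \right)} = -1$ ($V{\left(O,a \right)} = -3 + 2 = -1$)
$F{\left(M \right)} = -12$ ($F{\left(M \right)} = \left(-4\right) 3 = -12$)
$r{\left(E \right)} = E^{2}$
$p = - \frac{848}{7}$ ($p = - \frac{12}{84} - \left(-11\right)^{2} = \left(-12\right) \frac{1}{84} - 121 = - \frac{1}{7} - 121 = - \frac{848}{7} \approx -121.14$)
$p^{2} = \left(- \frac{848}{7}\right)^{2} = \frac{719104}{49}$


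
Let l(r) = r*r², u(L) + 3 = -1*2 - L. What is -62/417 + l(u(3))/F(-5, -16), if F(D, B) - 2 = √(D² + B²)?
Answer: 409834/115509 - 512*√281/277 ≈ -27.436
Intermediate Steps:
u(L) = -5 - L (u(L) = -3 + (-1*2 - L) = -3 + (-2 - L) = -5 - L)
l(r) = r³
F(D, B) = 2 + √(B² + D²) (F(D, B) = 2 + √(D² + B²) = 2 + √(B² + D²))
-62/417 + l(u(3))/F(-5, -16) = -62/417 + (-5 - 1*3)³/(2 + √((-16)² + (-5)²)) = -62*1/417 + (-5 - 3)³/(2 + √(256 + 25)) = -62/417 + (-8)³/(2 + √281) = -62/417 - 512/(2 + √281)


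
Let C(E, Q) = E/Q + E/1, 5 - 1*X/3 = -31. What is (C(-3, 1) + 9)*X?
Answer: 324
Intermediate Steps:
X = 108 (X = 15 - 3*(-31) = 15 + 93 = 108)
C(E, Q) = E + E/Q (C(E, Q) = E/Q + E*1 = E/Q + E = E + E/Q)
(C(-3, 1) + 9)*X = ((-3 - 3/1) + 9)*108 = ((-3 - 3*1) + 9)*108 = ((-3 - 3) + 9)*108 = (-6 + 9)*108 = 3*108 = 324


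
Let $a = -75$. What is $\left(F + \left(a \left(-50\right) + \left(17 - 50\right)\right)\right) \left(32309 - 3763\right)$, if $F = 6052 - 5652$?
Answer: $117523882$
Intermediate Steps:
$F = 400$ ($F = 6052 - 5652 = 400$)
$\left(F + \left(a \left(-50\right) + \left(17 - 50\right)\right)\right) \left(32309 - 3763\right) = \left(400 + \left(\left(-75\right) \left(-50\right) + \left(17 - 50\right)\right)\right) \left(32309 - 3763\right) = \left(400 + \left(3750 + \left(17 - 50\right)\right)\right) 28546 = \left(400 + \left(3750 - 33\right)\right) 28546 = \left(400 + 3717\right) 28546 = 4117 \cdot 28546 = 117523882$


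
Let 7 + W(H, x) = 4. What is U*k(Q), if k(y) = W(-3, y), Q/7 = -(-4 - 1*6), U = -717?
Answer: 2151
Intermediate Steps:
Q = 70 (Q = 7*(-(-4 - 1*6)) = 7*(-(-4 - 6)) = 7*(-1*(-10)) = 7*10 = 70)
W(H, x) = -3 (W(H, x) = -7 + 4 = -3)
k(y) = -3
U*k(Q) = -717*(-3) = 2151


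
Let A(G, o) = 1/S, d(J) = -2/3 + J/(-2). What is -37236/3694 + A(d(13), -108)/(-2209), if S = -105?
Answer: -4318350163/428402415 ≈ -10.080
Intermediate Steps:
d(J) = -2/3 - J/2 (d(J) = -2*1/3 + J*(-1/2) = -2/3 - J/2)
A(G, o) = -1/105 (A(G, o) = 1/(-105) = -1/105)
-37236/3694 + A(d(13), -108)/(-2209) = -37236/3694 - 1/105/(-2209) = -37236*1/3694 - 1/105*(-1/2209) = -18618/1847 + 1/231945 = -4318350163/428402415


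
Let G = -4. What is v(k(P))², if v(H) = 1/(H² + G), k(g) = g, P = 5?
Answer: 1/441 ≈ 0.0022676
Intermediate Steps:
v(H) = 1/(-4 + H²) (v(H) = 1/(H² - 4) = 1/(-4 + H²))
v(k(P))² = (1/(-4 + 5²))² = (1/(-4 + 25))² = (1/21)² = 1/441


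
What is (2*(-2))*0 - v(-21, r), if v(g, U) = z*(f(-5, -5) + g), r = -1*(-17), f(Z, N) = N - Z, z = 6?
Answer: 126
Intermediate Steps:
r = 17
v(g, U) = 6*g (v(g, U) = 6*((-5 - 1*(-5)) + g) = 6*((-5 + 5) + g) = 6*(0 + g) = 6*g)
(2*(-2))*0 - v(-21, r) = (2*(-2))*0 - 6*(-21) = -4*0 - 1*(-126) = 0 + 126 = 126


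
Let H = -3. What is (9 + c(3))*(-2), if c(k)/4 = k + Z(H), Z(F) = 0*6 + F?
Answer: -18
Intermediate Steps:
Z(F) = F (Z(F) = 0 + F = F)
c(k) = -12 + 4*k (c(k) = 4*(k - 3) = 4*(-3 + k) = -12 + 4*k)
(9 + c(3))*(-2) = (9 + (-12 + 4*3))*(-2) = (9 + (-12 + 12))*(-2) = (9 + 0)*(-2) = 9*(-2) = -18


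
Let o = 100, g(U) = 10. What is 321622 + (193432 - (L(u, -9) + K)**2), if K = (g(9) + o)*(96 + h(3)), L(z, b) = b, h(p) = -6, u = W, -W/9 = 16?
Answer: -97316827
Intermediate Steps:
W = -144 (W = -9*16 = -144)
u = -144
K = 9900 (K = (10 + 100)*(96 - 6) = 110*90 = 9900)
321622 + (193432 - (L(u, -9) + K)**2) = 321622 + (193432 - (-9 + 9900)**2) = 321622 + (193432 - 1*9891**2) = 321622 + (193432 - 1*97831881) = 321622 + (193432 - 97831881) = 321622 - 97638449 = -97316827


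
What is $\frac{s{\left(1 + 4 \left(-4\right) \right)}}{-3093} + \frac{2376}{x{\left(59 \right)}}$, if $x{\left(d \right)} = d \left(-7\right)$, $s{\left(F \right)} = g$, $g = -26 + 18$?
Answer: $- \frac{7345664}{1277409} \approx -5.7504$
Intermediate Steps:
$g = -8$
$s{\left(F \right)} = -8$
$x{\left(d \right)} = - 7 d$
$\frac{s{\left(1 + 4 \left(-4\right) \right)}}{-3093} + \frac{2376}{x{\left(59 \right)}} = - \frac{8}{-3093} + \frac{2376}{\left(-7\right) 59} = \left(-8\right) \left(- \frac{1}{3093}\right) + \frac{2376}{-413} = \frac{8}{3093} + 2376 \left(- \frac{1}{413}\right) = \frac{8}{3093} - \frac{2376}{413} = - \frac{7345664}{1277409}$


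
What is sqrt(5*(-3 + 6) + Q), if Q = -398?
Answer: I*sqrt(383) ≈ 19.57*I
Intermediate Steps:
sqrt(5*(-3 + 6) + Q) = sqrt(5*(-3 + 6) - 398) = sqrt(5*3 - 398) = sqrt(15 - 398) = sqrt(-383) = I*sqrt(383)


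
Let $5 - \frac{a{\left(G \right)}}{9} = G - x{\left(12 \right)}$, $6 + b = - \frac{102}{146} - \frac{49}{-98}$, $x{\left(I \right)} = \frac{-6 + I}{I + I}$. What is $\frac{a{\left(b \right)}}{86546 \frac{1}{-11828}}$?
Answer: $- \frac{88967259}{6317858} \approx -14.082$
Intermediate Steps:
$x{\left(I \right)} = \frac{-6 + I}{2 I}$
$b = - \frac{905}{146}$ ($b = -6 - \left(- \frac{1}{2} + \frac{51}{73}\right) = -6 - \frac{29}{146} = - \frac{905}{146} \approx -6.1986$)
$a{\left(G \right)} = \frac{189}{4} - 9 G$ ($a{\left(G \right)} = 45 - 9 \left(G - \frac{-6 + 12}{2 \cdot 12}\right) = 45 - 9 \left(G - \frac{1}{2} \cdot \frac{1}{12} \cdot 6\right) = 45 - 9 \left(G - \frac{1}{4}\right) = 45 - 9 \left(- \frac{1}{4} + G\right) = 45 - \left(- \frac{9}{4} + 9 G\right) = \frac{189}{4} - 9 G$)
$\frac{a{\left(b \right)}}{86546 \frac{1}{-11828}} = \frac{\frac{189}{4} - - \frac{8145}{146}}{86546 \frac{1}{-11828}} = \frac{\frac{189}{4} + \frac{8145}{146}}{86546 \left(- \frac{1}{11828}\right)} = \frac{30087}{292 \left(- \frac{43273}{5914}\right)} = \frac{30087}{292} \left(- \frac{5914}{43273}\right) = - \frac{88967259}{6317858}$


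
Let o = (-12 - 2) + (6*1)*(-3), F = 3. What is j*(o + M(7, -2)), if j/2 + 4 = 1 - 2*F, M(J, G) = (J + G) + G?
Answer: 522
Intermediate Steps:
M(J, G) = J + 2*G (M(J, G) = (G + J) + G = J + 2*G)
o = -32 (o = -14 + 6*(-3) = -14 - 18 = -32)
j = -18 (j = -8 + 2*(1 - 2*3) = -8 + 2*(1 - 6) = -8 + 2*(-5) = -8 - 10 = -18)
j*(o + M(7, -2)) = -18*(-32 + (7 + 2*(-2))) = -18*(-32 + (7 - 4)) = -18*(-32 + 3) = -18*(-29) = 522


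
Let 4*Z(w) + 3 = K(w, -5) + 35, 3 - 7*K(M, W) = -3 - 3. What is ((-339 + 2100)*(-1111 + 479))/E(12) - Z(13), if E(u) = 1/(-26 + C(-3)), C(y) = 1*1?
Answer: 779066167/28 ≈ 2.7824e+7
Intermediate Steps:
C(y) = 1
K(M, W) = 9/7 (K(M, W) = 3/7 - (-3 - 3)/7 = 3/7 - ⅐*(-6) = 3/7 + 6/7 = 9/7)
E(u) = -1/25 (E(u) = 1/(-26 + 1) = 1/(-25) = -1/25)
Z(w) = 233/28 (Z(w) = -¾ + (9/7 + 35)/4 = -¾ + (¼)*(254/7) = -¾ + 127/14 = 233/28)
((-339 + 2100)*(-1111 + 479))/E(12) - Z(13) = ((-339 + 2100)*(-1111 + 479))/(-1/25) - 1*233/28 = (1761*(-632))*(-25) - 233/28 = -1112952*(-25) - 233/28 = 27823800 - 233/28 = 779066167/28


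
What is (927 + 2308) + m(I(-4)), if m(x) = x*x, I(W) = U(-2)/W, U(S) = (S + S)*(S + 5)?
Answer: 3244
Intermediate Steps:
U(S) = 2*S*(5 + S) (U(S) = (2*S)*(5 + S) = 2*S*(5 + S))
I(W) = -12/W (I(W) = (2*(-2)*(5 - 2))/W = (2*(-2)*3)/W = -12/W)
m(x) = x²
(927 + 2308) + m(I(-4)) = (927 + 2308) + (-12/(-4))² = 3235 + (-12*(-¼))² = 3235 + 3² = 3235 + 9 = 3244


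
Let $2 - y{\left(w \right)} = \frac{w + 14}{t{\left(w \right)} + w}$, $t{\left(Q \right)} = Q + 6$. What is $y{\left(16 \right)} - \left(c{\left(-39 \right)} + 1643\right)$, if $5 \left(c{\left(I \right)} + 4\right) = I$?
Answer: $- \frac{154849}{95} \approx -1630.0$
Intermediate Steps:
$c{\left(I \right)} = -4 + \frac{I}{5}$
$t{\left(Q \right)} = 6 + Q$
$y{\left(w \right)} = 2 - \frac{14 + w}{6 + 2 w}$ ($y{\left(w \right)} = 2 - \frac{w + 14}{\left(6 + w\right) + w} = 2 - \frac{14 + w}{6 + 2 w}$)
$y{\left(16 \right)} - \left(c{\left(-39 \right)} + 1643\right) = \frac{-2 + 3 \cdot 16}{2 \left(3 + 16\right)} - \left(\left(-4 + \frac{1}{5} \left(-39\right)\right) + 1643\right) = \frac{-2 + 48}{2 \cdot 19} - \left(\left(-4 - \frac{39}{5}\right) + 1643\right) = \frac{1}{2} \cdot \frac{1}{19} \cdot 46 - \left(- \frac{59}{5} + 1643\right) = \frac{23}{19} - \frac{8156}{5} = - \frac{154849}{95}$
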